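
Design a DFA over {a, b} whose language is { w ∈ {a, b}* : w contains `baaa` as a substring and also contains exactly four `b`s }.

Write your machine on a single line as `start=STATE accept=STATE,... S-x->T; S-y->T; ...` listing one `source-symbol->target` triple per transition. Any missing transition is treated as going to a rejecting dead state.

start=s0; accept=s17; s0-a->s0; s0-b->s1; s1-a->s2; s1-b->s3; s2-a->s4; s2-b->s3; s3-a->s5; s3-b->s6; s4-a->s7; s4-b->s3; s5-a->s8; s5-b->s6; s6-a->s9; s6-b->s10; s7-a->s7; s7-b->s11; s8-a->s11; s8-b->s6; s9-a->s12; s9-b->s10; s10-a->s13; s10-b->s14; s11-a->s11; s11-b->s15; s12-a->s15; s12-b->s10; s13-a->s16; s13-b->s14; s14-a->s14; s14-b->s14; s15-a->s15; s15-b->s17; s16-a->s17; s16-b->s14; s17-a->s17; s17-b->s14

Run two small machines in parallel and take their product. The first has 5 states tracking whether and how much of `baaa` has been seen; the second has 6 states tracking the count of `b`s, saturating at 5. A product state is a pair (one from each), accepting exactly when both do. Minimizing collapses redundant product states.
With 18 states:
          a    b  
>  s0     s0   s1 
   s1     s2   s3 
   s2     s4   s3 
   s3     s5   s6 
   s4     s7   s3 
   s5     s8   s6 
   s6     s9  s10 
   s7     s7  s11 
   s8    s11   s6 
   s9    s12  s10 
   s10   s13  s14 
   s11   s11  s15 
   s12   s15  s10 
   s13   s16  s14 
   s14   s14  s14 
   s15   s15  s17 
   s16   s17  s14 
 * s17   s17  s14 
(> = start, * = accepting)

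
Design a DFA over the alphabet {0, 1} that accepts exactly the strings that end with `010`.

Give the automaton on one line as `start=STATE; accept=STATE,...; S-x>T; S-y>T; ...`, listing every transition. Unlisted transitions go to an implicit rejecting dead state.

Let each state record the length of the longest suffix of the input read so far that is also a prefix of `010`. q1 means the last symbol is `0`; q2 means the last 2 symbols are `01`; q3 means the last 3 symbols are `010`. Accept only at q3, where the string currently ends in `010`.
A 4-state machine:
        0   1  
>  q0   q1  q0 
   q1   q1  q2 
   q2   q3  q0 
 * q3   q1  q2 
(> = start, * = accepting)

start=q0; accept=q3; q0-0>q1; q0-1>q0; q1-0>q1; q1-1>q2; q2-0>q3; q2-1>q0; q3-0>q1; q3-1>q2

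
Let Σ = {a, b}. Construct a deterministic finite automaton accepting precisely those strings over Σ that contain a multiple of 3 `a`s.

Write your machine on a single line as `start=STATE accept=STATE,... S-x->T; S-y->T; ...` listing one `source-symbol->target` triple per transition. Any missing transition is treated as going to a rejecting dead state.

Keep the running count of `a`s modulo 3: each `a` advances along the cycle q0 → q1 → q2 → q0 while other symbols loop. Accept at q0.
A 3-state machine:
        a   b  
>* q0   q1  q0 
   q1   q2  q1 
   q2   q0  q2 
(> = start, * = accepting)

start=q0; accept=q0; q0-a->q1; q0-b->q0; q1-a->q2; q1-b->q1; q2-a->q0; q2-b->q2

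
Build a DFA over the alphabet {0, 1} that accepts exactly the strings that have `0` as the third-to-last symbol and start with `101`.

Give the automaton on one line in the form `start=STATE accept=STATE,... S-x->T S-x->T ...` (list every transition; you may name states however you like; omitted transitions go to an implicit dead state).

start=q0 accept=q5,q6,q10,q11 q0-0->q1 q0-1->q2 q1-0->q1 q1-1->q1 q2-0->q3 q2-1->q1 q3-0->q1 q3-1->q4 q4-0->q5 q4-1->q6 q5-0->q7 q5-1->q4 q6-0->q8 q6-1->q9 q7-0->q10 q7-1->q11 q8-0->q7 q8-1->q4 q9-0->q8 q9-1->q9 q10-0->q10 q10-1->q11 q11-0->q5 q11-1->q6

Run two small machines in parallel and take their product. One (15 states) tracks the last 3 symbols read; the other (5 states) tracks whether the input so far still matches the prefix `101`. Each combined state is a pair, one component from each; accept when both components accept. Minimizing collapses redundant product states.
With 12 states:
          0    1  
>  q0     q1   q2 
   q1     q1   q1 
   q2     q3   q1 
   q3     q1   q4 
   q4     q5   q6 
 * q5     q7   q4 
 * q6     q8   q9 
   q7    q10  q11 
   q8     q7   q4 
   q9     q8   q9 
 * q10   q10  q11 
 * q11    q5   q6 
(> = start, * = accepting)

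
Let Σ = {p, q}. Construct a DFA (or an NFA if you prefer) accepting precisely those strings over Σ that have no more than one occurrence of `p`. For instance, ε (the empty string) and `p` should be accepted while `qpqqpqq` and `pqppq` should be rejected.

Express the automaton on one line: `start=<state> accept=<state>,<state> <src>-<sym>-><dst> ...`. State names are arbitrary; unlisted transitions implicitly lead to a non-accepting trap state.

Only the number of `p`s matters, and only up to 2. Make a chain A → B → C advanced by each `p` (with C absorbing); every other symbol self-loops. The accepting set is {A, B}.
With 3 states:
       p  q 
>* A   B  A 
 * B   C  B 
   C   C  C 
(> = start, * = accepting)

start=A accept=A,B A-p->B A-q->A B-p->C B-q->B C-p->C C-q->C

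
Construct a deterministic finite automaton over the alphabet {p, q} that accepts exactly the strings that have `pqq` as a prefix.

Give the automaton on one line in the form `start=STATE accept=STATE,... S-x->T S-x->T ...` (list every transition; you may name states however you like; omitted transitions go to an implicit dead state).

start=A accept=D A-p->B A-q->E B-p->E B-q->C C-p->E C-q->D D-p->D D-q->D E-p->E E-q->E

Walk along `pqq` while the input agrees: from A take `p` to B, and so on. Any deviation drops to the rejecting sink E. Once D is reached the prefix is confirmed and every continuation is accepted.
       p  q 
>  A   B  E 
   B   E  C 
   C   E  D 
 * D   D  D 
   E   E  E 
(> = start, * = accepting)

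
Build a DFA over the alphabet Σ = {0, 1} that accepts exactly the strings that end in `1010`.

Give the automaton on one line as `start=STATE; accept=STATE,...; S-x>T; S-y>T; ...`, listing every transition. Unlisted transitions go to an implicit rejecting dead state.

Let each state record the length of the longest suffix of the input read so far that is also a prefix of `1010`. S1 means the last symbol is `1`; S2 means the last 2 symbols are `10`; S3 means the last 3 symbols are `101`; S4 means the last 4 symbols are `1010`. Accept only at S4, where the string currently ends in `1010`.
5 states suffice.
        0   1  
>  S0   S0  S1 
   S1   S2  S1 
   S2   S0  S3 
   S3   S4  S1 
 * S4   S0  S3 
(> = start, * = accepting)

start=S0; accept=S4; S0-0>S0; S0-1>S1; S1-0>S2; S1-1>S1; S2-0>S0; S2-1>S3; S3-0>S4; S3-1>S1; S4-0>S0; S4-1>S3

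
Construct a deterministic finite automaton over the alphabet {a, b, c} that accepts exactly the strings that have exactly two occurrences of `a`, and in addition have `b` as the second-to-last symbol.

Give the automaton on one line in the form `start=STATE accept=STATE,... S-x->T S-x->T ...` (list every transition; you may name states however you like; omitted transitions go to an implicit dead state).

Handle the two conditions separately and then intersect. One (4 states) tracks the count of `a`s, saturating at 3; the other (13 states) tracks the last 2 symbols read. Each combined state is a pair, one component from each; accept when both components accept. Minimizing collapses redundant product states.
An 8-state machine:
        a   b   c  
>  S0   S1  S0  S0 
   S1   S2  S3  S1 
   S2   S4  S5  S2 
   S3   S6  S3  S1 
   S4   S4  S4  S4 
   S5   S4  S7  S6 
 * S6   S4  S5  S2 
 * S7   S4  S7  S6 
(> = start, * = accepting)

start=S0 accept=S6,S7 S0-a->S1 S0-b->S0 S0-c->S0 S1-a->S2 S1-b->S3 S1-c->S1 S2-a->S4 S2-b->S5 S2-c->S2 S3-a->S6 S3-b->S3 S3-c->S1 S4-a->S4 S4-b->S4 S4-c->S4 S5-a->S4 S5-b->S7 S5-c->S6 S6-a->S4 S6-b->S5 S6-c->S2 S7-a->S4 S7-b->S7 S7-c->S6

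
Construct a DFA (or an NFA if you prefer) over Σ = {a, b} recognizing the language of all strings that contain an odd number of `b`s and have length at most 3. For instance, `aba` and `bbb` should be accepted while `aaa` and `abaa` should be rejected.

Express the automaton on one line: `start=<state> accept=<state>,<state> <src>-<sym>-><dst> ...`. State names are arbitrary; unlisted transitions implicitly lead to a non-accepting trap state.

start=s0 accept=s2,s4,s6 s0-a->s1 s0-b->s2 s1-a->s3 s1-b->s4 s2-a->s4 s2-b->s3 s3-a->s5 s3-b->s6 s4-a->s6 s4-b->s5 s5-a->s7 s5-b->s8 s6-a->s8 s6-b->s7 s7-a->s7 s7-b->s8 s8-a->s8 s8-b->s7

Handle the two conditions separately and then intersect. The first has 2 states tracking the count of `b`s modulo 2; the second has 5 states tracking the input length, saturating at 4. A product state is a pair (one from each), accepting exactly when both do.
With 9 states:
        a   b  
>  s0   s1  s2 
   s1   s3  s4 
 * s2   s4  s3 
   s3   s5  s6 
 * s4   s6  s5 
   s5   s7  s8 
 * s6   s8  s7 
   s7   s7  s8 
   s8   s8  s7 
(> = start, * = accepting)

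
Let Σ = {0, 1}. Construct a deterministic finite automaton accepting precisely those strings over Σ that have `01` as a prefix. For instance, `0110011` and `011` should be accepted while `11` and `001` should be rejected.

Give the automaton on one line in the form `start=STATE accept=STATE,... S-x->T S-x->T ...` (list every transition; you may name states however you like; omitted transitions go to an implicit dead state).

start=S0 accept=S2 S0-0->S1 S0-1->S3 S1-0->S3 S1-1->S2 S2-0->S2 S2-1->S2 S3-0->S3 S3-1->S3

Check the first 2 symbols one by one: S0 through S1 record how many have matched `01` so far; any wrong symbol goes to the dead state S3. After all 2 match we enter the accepting sink S2.
A 4-state machine:
        0   1  
>  S0   S1  S3 
   S1   S3  S2 
 * S2   S2  S2 
   S3   S3  S3 
(> = start, * = accepting)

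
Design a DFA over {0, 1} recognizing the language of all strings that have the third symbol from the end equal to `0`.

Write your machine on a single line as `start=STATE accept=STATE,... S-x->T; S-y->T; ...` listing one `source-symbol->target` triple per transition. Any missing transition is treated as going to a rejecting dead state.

A DFA must remember the last 3 symbols (since which symbol is third-to-last isn't known until the input ends). Use one state per possible window of the last ≤3 symbols; accept from those whose window starts with `0`.
With 15 states:
          0    1  
>  s0     s1   s2 
   s1     s3   s4 
   s2     s5   s6 
   s3     s7   s8 
   s4     s9  s10 
   s5    s11  s12 
   s6    s13  s14 
 * s7     s7   s8 
 * s8     s9  s10 
 * s9    s11  s12 
 * s10   s13  s14 
   s11    s7   s8 
   s12    s9  s10 
   s13   s11  s12 
   s14   s13  s14 
(> = start, * = accepting)

start=s0; accept=s7,s8,s9,s10; s0-0->s1; s0-1->s2; s1-0->s3; s1-1->s4; s2-0->s5; s2-1->s6; s3-0->s7; s3-1->s8; s4-0->s9; s4-1->s10; s5-0->s11; s5-1->s12; s6-0->s13; s6-1->s14; s7-0->s7; s7-1->s8; s8-0->s9; s8-1->s10; s9-0->s11; s9-1->s12; s10-0->s13; s10-1->s14; s11-0->s7; s11-1->s8; s12-0->s9; s12-1->s10; s13-0->s11; s13-1->s12; s14-0->s13; s14-1->s14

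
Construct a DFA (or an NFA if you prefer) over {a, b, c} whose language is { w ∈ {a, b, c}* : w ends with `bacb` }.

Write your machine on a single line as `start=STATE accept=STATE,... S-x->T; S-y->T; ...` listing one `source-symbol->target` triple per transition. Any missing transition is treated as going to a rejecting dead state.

Remember how much of `bacb` the current input suffix matches. State q0 means no match yet; q1 means the last symbol is `b`; q2 means the last 2 symbols are `ba`; q3 means the last 3 symbols are `bac`; q4 means the last 4 symbols are `bacb`. Only q4 accepts. On a mismatch, fall back to the longest proper suffix that is still a prefix of `bacb`.
With 5 states:
        a   b   c  
>  q0   q0  q1  q0 
   q1   q2  q1  q0 
   q2   q0  q1  q3 
   q3   q0  q4  q0 
 * q4   q2  q1  q0 
(> = start, * = accepting)

start=q0; accept=q4; q0-a->q0; q0-b->q1; q0-c->q0; q1-a->q2; q1-b->q1; q1-c->q0; q2-a->q0; q2-b->q1; q2-c->q3; q3-a->q0; q3-b->q4; q3-c->q0; q4-a->q2; q4-b->q1; q4-c->q0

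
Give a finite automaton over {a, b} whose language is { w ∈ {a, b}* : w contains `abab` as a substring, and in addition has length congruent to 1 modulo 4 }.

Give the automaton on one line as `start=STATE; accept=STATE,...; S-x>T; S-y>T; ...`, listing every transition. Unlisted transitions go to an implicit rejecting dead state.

Run two small machines in parallel and take their product. One (5 states) tracks whether and how much of `abab` has been seen; the other (4 states) tracks the input length modulo 4. Each combined state is a pair, one component from each; accept when both components accept.
          a    b  
>  s0     s1   s2 
   s1     s3   s4 
   s2     s3   s5 
   s3     s6   s7 
   s4     s8   s9 
   s5     s6   s9 
   s6    s10  s11 
   s7    s12   s0 
   s8    s10  s13 
   s9    s10   s0 
   s10    s1  s14 
   s11   s15   s2 
   s12    s1  s16 
   s13   s16  s16 
   s14   s17   s5 
   s15    s3  s18 
 * s16   s18  s18 
   s17    s6  s19 
   s18   s19  s19 
   s19   s13  s13 
(> = start, * = accepting)

start=s0; accept=s16; s0-a>s1; s0-b>s2; s1-a>s3; s1-b>s4; s2-a>s3; s2-b>s5; s3-a>s6; s3-b>s7; s4-a>s8; s4-b>s9; s5-a>s6; s5-b>s9; s6-a>s10; s6-b>s11; s7-a>s12; s7-b>s0; s8-a>s10; s8-b>s13; s9-a>s10; s9-b>s0; s10-a>s1; s10-b>s14; s11-a>s15; s11-b>s2; s12-a>s1; s12-b>s16; s13-a>s16; s13-b>s16; s14-a>s17; s14-b>s5; s15-a>s3; s15-b>s18; s16-a>s18; s16-b>s18; s17-a>s6; s17-b>s19; s18-a>s19; s18-b>s19; s19-a>s13; s19-b>s13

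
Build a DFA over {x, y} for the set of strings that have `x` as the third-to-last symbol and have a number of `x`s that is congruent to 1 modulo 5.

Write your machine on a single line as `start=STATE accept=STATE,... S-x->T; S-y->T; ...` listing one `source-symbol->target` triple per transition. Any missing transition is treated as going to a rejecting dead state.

start=S0; accept=S5,S10,S13,S14; S0-x->S1; S0-y->S0; S1-x->S2; S1-y->S3; S2-x->S4; S2-y->S2; S3-x->S2; S3-y->S5; S4-x->S6; S4-y->S4; S5-x->S2; S5-y->S7; S6-x->S8; S6-y->S9; S7-x->S2; S7-y->S7; S8-x->S10; S8-y->S11; S9-x->S12; S9-y->S9; S10-x->S2; S10-y->S13; S11-x->S14; S11-y->S0; S12-x->S15; S12-y->S11; S13-x->S2; S13-y->S5; S14-x->S2; S14-y->S3; S15-x->S2; S15-y->S13

Build one automaton per condition and run them in lockstep. The first has 15 states tracking the last 3 symbols read; the second has 5 states tracking the count of `x`s modulo 5. A product state is a pair (one from each), accepting exactly when both do. After merging equivalent states the machine shrinks.
          x    y  
>  S0     S1   S0 
   S1     S2   S3 
   S2     S4   S2 
   S3     S2   S5 
   S4     S6   S4 
 * S5     S2   S7 
   S6     S8   S9 
   S7     S2   S7 
   S8    S10  S11 
   S9    S12   S9 
 * S10    S2  S13 
   S11   S14   S0 
   S12   S15  S11 
 * S13    S2   S5 
 * S14    S2   S3 
   S15    S2  S13 
(> = start, * = accepting)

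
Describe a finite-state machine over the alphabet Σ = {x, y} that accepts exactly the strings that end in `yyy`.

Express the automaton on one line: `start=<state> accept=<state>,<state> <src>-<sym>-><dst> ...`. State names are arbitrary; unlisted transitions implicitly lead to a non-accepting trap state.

Remember how much of `yyy` the current input suffix matches. State S0 means no match yet; S1 means the last symbol is `y`; S2 means the last 2 symbols are `yy`; S3 means the last 3 symbols are `yyy`. Only S3 accepts. On a mismatch, fall back to the longest proper suffix that is still a prefix of `yyy`.
        x   y  
>  S0   S0  S1 
   S1   S0  S2 
   S2   S0  S3 
 * S3   S0  S3 
(> = start, * = accepting)

start=S0 accept=S3 S0-x->S0 S0-y->S1 S1-x->S0 S1-y->S2 S2-x->S0 S2-y->S3 S3-x->S0 S3-y->S3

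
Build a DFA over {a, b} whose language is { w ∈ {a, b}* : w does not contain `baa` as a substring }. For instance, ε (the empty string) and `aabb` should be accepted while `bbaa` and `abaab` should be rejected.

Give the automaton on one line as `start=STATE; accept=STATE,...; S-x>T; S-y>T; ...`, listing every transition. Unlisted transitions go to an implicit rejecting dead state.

start=q0; accept=q0,q1,q2; q0-a>q0; q0-b>q1; q1-a>q2; q1-b>q1; q2-a>q3; q2-b>q1; q3-a>q3; q3-b>q3

This is the complement of 'contains `baa`'. Use the same substring-matching states — q0 through q3 holding how much of `baa` has just been matched — but flip the accepting set: everything except the trap q3 accepts.
With 4 states:
        a   b  
>* q0   q0  q1 
 * q1   q2  q1 
 * q2   q3  q1 
   q3   q3  q3 
(> = start, * = accepting)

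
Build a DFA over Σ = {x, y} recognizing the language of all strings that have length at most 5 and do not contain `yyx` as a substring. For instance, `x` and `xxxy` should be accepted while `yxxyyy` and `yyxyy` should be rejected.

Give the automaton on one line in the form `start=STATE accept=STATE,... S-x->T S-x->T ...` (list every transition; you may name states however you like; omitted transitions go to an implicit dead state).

start=q0 accept=q0,q1,q2,q3,q4,q5,q6,q7,q8,q10,q11,q12,q14,q15,q16 q0-x->q1 q0-y->q2 q1-x->q3 q1-y->q4 q2-x->q3 q2-y->q5 q3-x->q6 q3-y->q7 q4-x->q6 q4-y->q8 q5-x->q9 q5-y->q8 q6-x->q10 q6-y->q11 q7-x->q10 q7-y->q12 q8-x->q13 q8-y->q12 q9-x->q13 q9-y->q13 q10-x->q14 q10-y->q15 q11-x->q14 q11-y->q16 q12-x->q17 q12-y->q16 q13-x->q17 q13-y->q17 q14-x->q18 q14-y->q19 q15-x->q18 q15-y->q20 q16-x->q21 q16-y->q20 q17-x->q21 q17-y->q21 q18-x->q18 q18-y->q19 q19-x->q18 q19-y->q20 q20-x->q21 q20-y->q20 q21-x->q21 q21-y->q21

Handle the two conditions separately and then intersect. One (7 states) tracks the input length, saturating at 6; the other (4 states) tracks partial matches of the forbidden pattern `yyx`. Each combined state is a pair, one component from each; accept when both components accept.
          x    y  
>* q0     q1   q2 
 * q1     q3   q4 
 * q2     q3   q5 
 * q3     q6   q7 
 * q4     q6   q8 
 * q5     q9   q8 
 * q6    q10  q11 
 * q7    q10  q12 
 * q8    q13  q12 
   q9    q13  q13 
 * q10   q14  q15 
 * q11   q14  q16 
 * q12   q17  q16 
   q13   q17  q17 
 * q14   q18  q19 
 * q15   q18  q20 
 * q16   q21  q20 
   q17   q21  q21 
   q18   q18  q19 
   q19   q18  q20 
   q20   q21  q20 
   q21   q21  q21 
(> = start, * = accepting)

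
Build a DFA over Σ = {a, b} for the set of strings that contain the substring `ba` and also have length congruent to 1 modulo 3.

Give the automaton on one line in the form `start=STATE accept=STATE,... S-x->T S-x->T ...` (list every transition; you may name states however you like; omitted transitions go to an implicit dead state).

start=S0 accept=S8 S0-a->S1 S0-b->S2 S1-a->S3 S1-b->S4 S2-a->S5 S2-b->S4 S3-a->S0 S3-b->S6 S4-a->S7 S4-b->S6 S5-a->S7 S5-b->S7 S6-a->S8 S6-b->S2 S7-a->S8 S7-b->S8 S8-a->S5 S8-b->S5

Build one automaton per condition and run them in lockstep. One (3 states) tracks whether and how much of `ba` has been seen; the other (3 states) tracks the input length modulo 3. Each combined state is a pair, one component from each; accept when both components accept.
A 9-state machine:
        a   b  
>  S0   S1  S2 
   S1   S3  S4 
   S2   S5  S4 
   S3   S0  S6 
   S4   S7  S6 
   S5   S7  S7 
   S6   S8  S2 
   S7   S8  S8 
 * S8   S5  S5 
(> = start, * = accepting)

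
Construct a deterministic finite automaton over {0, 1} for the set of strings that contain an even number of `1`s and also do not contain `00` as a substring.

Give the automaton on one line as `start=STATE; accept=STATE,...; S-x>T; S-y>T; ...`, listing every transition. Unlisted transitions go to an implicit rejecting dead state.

Handle the two conditions separately and then intersect. One (2 states) tracks the count of `1`s modulo 2; the other (3 states) tracks partial matches of the forbidden pattern `00`. Each combined state is a pair, one component from each; accept when both components accept. After merging equivalent states the machine shrinks.
5 states suffice.
       0  1 
>* A   B  C 
 * B   D  C 
   C   E  A 
   D   D  D 
   E   D  A 
(> = start, * = accepting)

start=A; accept=A,B; A-0>B; A-1>C; B-0>D; B-1>C; C-0>E; C-1>A; D-0>D; D-1>D; E-0>D; E-1>A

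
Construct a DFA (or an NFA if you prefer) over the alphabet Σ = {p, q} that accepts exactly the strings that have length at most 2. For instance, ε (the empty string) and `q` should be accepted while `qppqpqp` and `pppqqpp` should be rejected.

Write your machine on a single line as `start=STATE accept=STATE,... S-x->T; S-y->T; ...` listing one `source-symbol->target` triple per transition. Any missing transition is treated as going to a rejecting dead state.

start=s0; accept=s0,s1,s2; s0-p->s1; s0-q->s1; s1-p->s2; s1-q->s2; s2-p->s3; s2-q->s3; s3-p->s3; s3-q->s3

Count input length up to 3: every symbol moves from s0 toward s3, which means 'more than 2' and absorbs. Accept from {s0, s1, s2}.
4 states suffice.
        p   q  
>* s0   s1  s1 
 * s1   s2  s2 
 * s2   s3  s3 
   s3   s3  s3 
(> = start, * = accepting)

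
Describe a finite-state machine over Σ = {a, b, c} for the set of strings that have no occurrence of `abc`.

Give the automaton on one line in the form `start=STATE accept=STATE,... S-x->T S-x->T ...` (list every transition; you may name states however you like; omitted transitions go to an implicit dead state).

start=q0 accept=q0,q1,q2 q0-a->q1 q0-b->q0 q0-c->q0 q1-a->q1 q1-b->q2 q1-c->q0 q2-a->q1 q2-b->q0 q2-c->q3 q3-a->q3 q3-b->q3 q3-c->q3

Track partial matches of the forbidden pattern `abc`. State q3 is a dead state reached once `abc` has occurred; every other state accepts. q0 means no part of `abc` is currently matched.
        a   b   c  
>* q0   q1  q0  q0 
 * q1   q1  q2  q0 
 * q2   q1  q0  q3 
   q3   q3  q3  q3 
(> = start, * = accepting)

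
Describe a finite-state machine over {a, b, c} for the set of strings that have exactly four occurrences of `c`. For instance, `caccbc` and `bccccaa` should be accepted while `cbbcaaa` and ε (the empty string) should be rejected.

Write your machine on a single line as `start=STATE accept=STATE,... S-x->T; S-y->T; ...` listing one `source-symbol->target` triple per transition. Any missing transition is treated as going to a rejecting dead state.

Only the number of `c`s matters, and only up to 5. Make a chain S0 → S1 → S2 → S3 → S4 → S5 advanced by each `c` (with S5 absorbing); every other symbol self-loops. The accepting set is {S4}.
        a   b   c  
>  S0   S0  S0  S1 
   S1   S1  S1  S2 
   S2   S2  S2  S3 
   S3   S3  S3  S4 
 * S4   S4  S4  S5 
   S5   S5  S5  S5 
(> = start, * = accepting)

start=S0; accept=S4; S0-a->S0; S0-b->S0; S0-c->S1; S1-a->S1; S1-b->S1; S1-c->S2; S2-a->S2; S2-b->S2; S2-c->S3; S3-a->S3; S3-b->S3; S3-c->S4; S4-a->S4; S4-b->S4; S4-c->S5; S5-a->S5; S5-b->S5; S5-c->S5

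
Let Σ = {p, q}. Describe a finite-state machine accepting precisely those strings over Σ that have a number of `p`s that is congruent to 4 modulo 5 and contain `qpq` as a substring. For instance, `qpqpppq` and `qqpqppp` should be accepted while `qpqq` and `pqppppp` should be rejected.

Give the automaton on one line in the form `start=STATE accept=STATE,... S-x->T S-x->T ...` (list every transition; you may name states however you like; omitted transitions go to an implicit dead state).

start=A accept=S A-p->B A-q->C B-p->D B-q->E C-p->F C-q->C D-p->G D-q->H E-p->I E-q->E F-p->D F-q->J G-p->K G-q->L H-p->M H-q->H I-p->G I-q->N J-p->N J-q->J K-p->A K-q->O L-p->P L-q->L M-p->K M-q->Q N-p->Q N-q->N O-p->R O-q->O P-p->A P-q->S Q-p->S Q-q->Q R-p->B R-q->T S-p->T S-q->S T-p->J T-q->T

Handle the two conditions separately and then intersect. One (5 states) tracks the count of `p`s modulo 5; the other (4 states) tracks whether and how much of `qpq` has been seen. Each combined state is a pair, one component from each; accept when both components accept.
With 20 states:
       p  q 
>  A   B  C 
   B   D  E 
   C   F  C 
   D   G  H 
   E   I  E 
   F   D  J 
   G   K  L 
   H   M  H 
   I   G  N 
   J   N  J 
   K   A  O 
   L   P  L 
   M   K  Q 
   N   Q  N 
   O   R  O 
   P   A  S 
   Q   S  Q 
   R   B  T 
 * S   T  S 
   T   J  T 
(> = start, * = accepting)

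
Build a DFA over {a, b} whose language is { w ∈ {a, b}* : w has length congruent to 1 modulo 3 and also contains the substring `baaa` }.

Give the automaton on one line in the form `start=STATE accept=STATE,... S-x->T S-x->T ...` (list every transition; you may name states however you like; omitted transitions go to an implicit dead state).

Run two small machines in parallel and take their product. One (3 states) tracks the input length modulo 3; the other (5 states) tracks whether and how much of `baaa` has been seen. Each combined state is a pair, one component from each; accept when both components accept.
          a    b  
>  q0     q1   q2 
   q1     q3   q4 
   q2     q5   q4 
   q3     q0   q6 
   q4     q7   q6 
   q5     q8   q6 
   q6     q9   q2 
   q7    q10   q2 
   q8    q11   q2 
   q9    q12   q4 
   q10   q13   q4 
 * q11   q13  q13 
   q12   q14   q6 
   q13   q14  q14 
   q14   q11  q11 
(> = start, * = accepting)

start=q0 accept=q11 q0-a->q1 q0-b->q2 q1-a->q3 q1-b->q4 q2-a->q5 q2-b->q4 q3-a->q0 q3-b->q6 q4-a->q7 q4-b->q6 q5-a->q8 q5-b->q6 q6-a->q9 q6-b->q2 q7-a->q10 q7-b->q2 q8-a->q11 q8-b->q2 q9-a->q12 q9-b->q4 q10-a->q13 q10-b->q4 q11-a->q13 q11-b->q13 q12-a->q14 q12-b->q6 q13-a->q14 q13-b->q14 q14-a->q11 q14-b->q11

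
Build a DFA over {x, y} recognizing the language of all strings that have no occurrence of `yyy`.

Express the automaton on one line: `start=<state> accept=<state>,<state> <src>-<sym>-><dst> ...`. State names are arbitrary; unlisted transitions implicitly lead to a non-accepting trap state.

Track partial matches of the forbidden pattern `yyy`. State D is a dead state reached once `yyy` has occurred; every other state accepts. A means no part of `yyy` is currently matched.
       x  y 
>* A   A  B 
 * B   A  C 
 * C   A  D 
   D   D  D 
(> = start, * = accepting)

start=A accept=A,B,C A-x->A A-y->B B-x->A B-y->C C-x->A C-y->D D-x->D D-y->D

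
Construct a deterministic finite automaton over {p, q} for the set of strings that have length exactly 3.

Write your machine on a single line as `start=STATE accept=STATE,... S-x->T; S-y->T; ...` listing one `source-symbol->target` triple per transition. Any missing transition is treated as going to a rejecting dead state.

Count input length up to 4: every symbol moves from s0 toward s4, which means 'more than 3' and absorbs. Accept from {s3}.
        p   q  
>  s0   s1  s1 
   s1   s2  s2 
   s2   s3  s3 
 * s3   s4  s4 
   s4   s4  s4 
(> = start, * = accepting)

start=s0; accept=s3; s0-p->s1; s0-q->s1; s1-p->s2; s1-q->s2; s2-p->s3; s2-q->s3; s3-p->s4; s3-q->s4; s4-p->s4; s4-q->s4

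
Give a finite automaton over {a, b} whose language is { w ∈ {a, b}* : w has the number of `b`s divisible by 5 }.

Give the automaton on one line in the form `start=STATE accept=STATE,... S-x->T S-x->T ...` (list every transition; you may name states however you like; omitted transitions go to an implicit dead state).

The only thing that matters is how many `b`s have appeared, reduced mod 5. Use one state per residue: q0 for 0, …, q4 for 4. Reading `b` moves to the next residue; anything else stays put. q0 is accepting.
With 5 states:
        a   b  
>* q0   q0  q1 
   q1   q1  q2 
   q2   q2  q3 
   q3   q3  q4 
   q4   q4  q0 
(> = start, * = accepting)

start=q0 accept=q0 q0-a->q0 q0-b->q1 q1-a->q1 q1-b->q2 q2-a->q2 q2-b->q3 q3-a->q3 q3-b->q4 q4-a->q4 q4-b->q0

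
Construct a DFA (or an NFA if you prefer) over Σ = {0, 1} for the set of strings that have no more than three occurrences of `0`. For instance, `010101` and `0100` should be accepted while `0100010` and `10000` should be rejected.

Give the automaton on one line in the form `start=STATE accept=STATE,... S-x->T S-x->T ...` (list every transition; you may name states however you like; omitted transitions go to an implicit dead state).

start=q0 accept=q0,q1,q2,q3 q0-0->q1 q0-1->q0 q1-0->q2 q1-1->q1 q2-0->q3 q2-1->q2 q3-0->q4 q3-1->q3 q4-0->q4 q4-1->q4

Count `0`s, saturating at 4: states q0 through q3 mean 0 through 3 `0`s seen; q4 means more than 3. Each `0` increments (capped at q4); other symbols loop. Accept from {q0, q1, q2, q3}.
A 5-state machine:
        0   1  
>* q0   q1  q0 
 * q1   q2  q1 
 * q2   q3  q2 
 * q3   q4  q3 
   q4   q4  q4 
(> = start, * = accepting)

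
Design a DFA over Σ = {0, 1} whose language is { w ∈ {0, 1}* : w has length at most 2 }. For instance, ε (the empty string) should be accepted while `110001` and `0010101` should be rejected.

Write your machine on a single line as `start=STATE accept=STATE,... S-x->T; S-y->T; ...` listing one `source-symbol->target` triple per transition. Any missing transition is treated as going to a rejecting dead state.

start=s0; accept=s0,s1,s2; s0-0->s1; s0-1->s1; s1-0->s2; s1-1->s2; s2-0->s3; s2-1->s3; s3-0->s3; s3-1->s3

We only need to distinguish lengths 0, 1, …, 2, and '>2'. Chain s0 → s1 → s2 → s3 on every symbol, with s3 looping. Accepting states: {s0, s1, s2}.
4 states suffice.
        0   1  
>* s0   s1  s1 
 * s1   s2  s2 
 * s2   s3  s3 
   s3   s3  s3 
(> = start, * = accepting)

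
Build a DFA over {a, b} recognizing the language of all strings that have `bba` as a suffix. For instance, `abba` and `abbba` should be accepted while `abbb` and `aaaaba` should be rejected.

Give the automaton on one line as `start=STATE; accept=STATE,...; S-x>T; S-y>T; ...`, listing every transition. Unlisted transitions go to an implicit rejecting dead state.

start=S0; accept=S3; S0-a>S0; S0-b>S1; S1-a>S0; S1-b>S2; S2-a>S3; S2-b>S2; S3-a>S0; S3-b>S1

Remember how much of `bba` the current input suffix matches. State S0 means no match yet; S1 means the last symbol is `b`; S2 means the last 2 symbols are `bb`; S3 means the last 3 symbols are `bba`. Only S3 accepts. On a mismatch, fall back to the longest proper suffix that is still a prefix of `bba`.
A 4-state machine:
        a   b  
>  S0   S0  S1 
   S1   S0  S2 
   S2   S3  S2 
 * S3   S0  S1 
(> = start, * = accepting)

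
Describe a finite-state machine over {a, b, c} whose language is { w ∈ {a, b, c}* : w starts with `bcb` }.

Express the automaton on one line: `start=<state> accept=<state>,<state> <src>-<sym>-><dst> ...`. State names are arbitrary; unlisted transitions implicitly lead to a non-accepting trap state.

start=q0 accept=q3 q0-a->q4 q0-b->q1 q0-c->q4 q1-a->q4 q1-b->q4 q1-c->q2 q2-a->q4 q2-b->q3 q2-c->q4 q3-a->q3 q3-b->q3 q3-c->q3 q4-a->q4 q4-b->q4 q4-c->q4

Walk along `bcb` while the input agrees: from q0 take `b` to q1, and so on. Any deviation drops to the rejecting sink q4. Once q3 is reached the prefix is confirmed and every continuation is accepted.
A 5-state machine:
        a   b   c  
>  q0   q4  q1  q4 
   q1   q4  q4  q2 
   q2   q4  q3  q4 
 * q3   q3  q3  q3 
   q4   q4  q4  q4 
(> = start, * = accepting)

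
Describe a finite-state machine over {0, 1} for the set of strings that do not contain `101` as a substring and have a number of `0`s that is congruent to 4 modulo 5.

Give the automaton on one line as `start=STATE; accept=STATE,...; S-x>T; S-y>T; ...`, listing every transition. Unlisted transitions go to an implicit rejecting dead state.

Run two small machines in parallel and take their product. The first has 4 states tracking partial matches of the forbidden pattern `101`; the second has 5 states tracking the count of `0`s modulo 5. A product state is a pair (one from each), accepting exactly when both do. Minimizing collapses redundant product states.
With 16 states:
          0    1  
>  s0     s1   s2 
   s1     s3   s4 
   s2     s5   s2 
   s3     s6   s7 
   s4     s8   s4 
   s5     s3   s9 
   s6    s10  s11 
   s7    s12   s7 
   s8     s6   s9 
   s9     s9   s9 
 * s10    s0  s13 
   s11   s14  s11 
   s12   s10   s9 
 * s13   s15  s13 
 * s14    s0   s9 
   s15    s1   s9 
(> = start, * = accepting)

start=s0; accept=s10,s13,s14; s0-0>s1; s0-1>s2; s1-0>s3; s1-1>s4; s2-0>s5; s2-1>s2; s3-0>s6; s3-1>s7; s4-0>s8; s4-1>s4; s5-0>s3; s5-1>s9; s6-0>s10; s6-1>s11; s7-0>s12; s7-1>s7; s8-0>s6; s8-1>s9; s9-0>s9; s9-1>s9; s10-0>s0; s10-1>s13; s11-0>s14; s11-1>s11; s12-0>s10; s12-1>s9; s13-0>s15; s13-1>s13; s14-0>s0; s14-1>s9; s15-0>s1; s15-1>s9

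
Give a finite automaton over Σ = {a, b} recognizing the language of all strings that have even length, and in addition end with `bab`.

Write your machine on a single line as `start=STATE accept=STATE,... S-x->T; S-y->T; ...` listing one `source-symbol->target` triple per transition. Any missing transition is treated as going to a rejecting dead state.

Run two small machines in parallel and take their product. One (2 states) tracks the input length modulo 2; the other (4 states) tracks how much of the suffix `bab` has currently been matched. Each combined state is a pair, one component from each; accept when both components accept.
        a   b  
>  S0   S1  S2 
   S1   S0  S3 
   S2   S4  S3 
   S3   S5  S2 
   S4   S1  S6 
   S5   S0  S7 
   S6   S4  S3 
 * S7   S5  S2 
(> = start, * = accepting)

start=S0; accept=S7; S0-a->S1; S0-b->S2; S1-a->S0; S1-b->S3; S2-a->S4; S2-b->S3; S3-a->S5; S3-b->S2; S4-a->S1; S4-b->S6; S5-a->S0; S5-b->S7; S6-a->S4; S6-b->S3; S7-a->S5; S7-b->S2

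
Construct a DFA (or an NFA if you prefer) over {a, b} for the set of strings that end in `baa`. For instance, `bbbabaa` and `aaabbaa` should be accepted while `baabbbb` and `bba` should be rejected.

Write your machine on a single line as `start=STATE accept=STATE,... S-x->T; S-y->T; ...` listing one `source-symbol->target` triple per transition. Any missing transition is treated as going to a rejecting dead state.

Remember how much of `baa` the current input suffix matches. State S0 means no match yet; S1 means the last symbol is `b`; S2 means the last 2 symbols are `ba`; S3 means the last 3 symbols are `baa`. Only S3 accepts. On a mismatch, fall back to the longest proper suffix that is still a prefix of `baa`.
4 states suffice.
        a   b  
>  S0   S0  S1 
   S1   S2  S1 
   S2   S3  S1 
 * S3   S0  S1 
(> = start, * = accepting)

start=S0; accept=S3; S0-a->S0; S0-b->S1; S1-a->S2; S1-b->S1; S2-a->S3; S2-b->S1; S3-a->S0; S3-b->S1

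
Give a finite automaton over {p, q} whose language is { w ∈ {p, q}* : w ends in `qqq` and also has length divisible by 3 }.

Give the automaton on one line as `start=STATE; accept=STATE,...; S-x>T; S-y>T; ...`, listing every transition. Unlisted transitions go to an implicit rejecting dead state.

Run two small machines in parallel and take their product. The first has 4 states tracking how much of the suffix `qqq` has currently been matched; the second has 3 states tracking the input length modulo 3. A product state is a pair (one from each), accepting exactly when both do. After merging equivalent states the machine shrinks.
        p   q  
>  s0   s1  s2 
   s1   s3  s3 
   s2   s3  s4 
   s3   s0  s0 
   s4   s0  s5 
 * s5   s1  s2 
(> = start, * = accepting)

start=s0; accept=s5; s0-p>s1; s0-q>s2; s1-p>s3; s1-q>s3; s2-p>s3; s2-q>s4; s3-p>s0; s3-q>s0; s4-p>s0; s4-q>s5; s5-p>s1; s5-q>s2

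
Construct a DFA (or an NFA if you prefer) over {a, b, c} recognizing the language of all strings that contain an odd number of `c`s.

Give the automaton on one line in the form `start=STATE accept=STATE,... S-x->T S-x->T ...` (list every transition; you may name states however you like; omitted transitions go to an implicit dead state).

start=q0 accept=q1 q0-a->q0 q0-b->q0 q0-c->q1 q1-a->q1 q1-b->q1 q1-c->q0

The only thing that matters is how many `c`s have appeared, reduced mod 2. Use one state per residue: q0 for 0, …, q1 for 1. Reading `c` moves to the next residue; anything else stays put. q1 is accepting.
        a   b   c  
>  q0   q0  q0  q1 
 * q1   q1  q1  q0 
(> = start, * = accepting)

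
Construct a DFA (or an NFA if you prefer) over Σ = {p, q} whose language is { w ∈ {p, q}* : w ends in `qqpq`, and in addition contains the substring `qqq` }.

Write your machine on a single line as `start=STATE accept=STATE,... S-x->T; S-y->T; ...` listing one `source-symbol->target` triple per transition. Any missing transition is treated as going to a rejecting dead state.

start=s0; accept=s8; s0-p->s0; s0-q->s1; s1-p->s0; s1-q->s2; s2-p->s3; s2-q->s4; s3-p->s0; s3-q->s5; s4-p->s6; s4-q->s4; s5-p->s0; s5-q->s2; s6-p->s7; s6-q->s8; s7-p->s7; s7-q->s9; s8-p->s7; s8-q->s4; s9-p->s7; s9-q->s4

Build one automaton per condition and run them in lockstep. The first has 5 states tracking how much of the suffix `qqpq` has currently been matched; the second has 4 states tracking whether and how much of `qqq` has been seen. A product state is a pair (one from each), accepting exactly when both do.
With 10 states:
        p   q  
>  s0   s0  s1 
   s1   s0  s2 
   s2   s3  s4 
   s3   s0  s5 
   s4   s6  s4 
   s5   s0  s2 
   s6   s7  s8 
   s7   s7  s9 
 * s8   s7  s4 
   s9   s7  s4 
(> = start, * = accepting)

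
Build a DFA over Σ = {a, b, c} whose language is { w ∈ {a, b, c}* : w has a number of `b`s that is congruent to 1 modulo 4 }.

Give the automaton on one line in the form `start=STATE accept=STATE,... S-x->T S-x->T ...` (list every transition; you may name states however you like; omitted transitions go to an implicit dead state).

The only thing that matters is how many `b`s have appeared, reduced mod 4. Use one state per residue: q0 for 0, …, q3 for 3. Reading `b` moves to the next residue; anything else stays put. q1 is accepting.
With 4 states:
        a   b   c  
>  q0   q0  q1  q0 
 * q1   q1  q2  q1 
   q2   q2  q3  q2 
   q3   q3  q0  q3 
(> = start, * = accepting)

start=q0 accept=q1 q0-a->q0 q0-b->q1 q0-c->q0 q1-a->q1 q1-b->q2 q1-c->q1 q2-a->q2 q2-b->q3 q2-c->q2 q3-a->q3 q3-b->q0 q3-c->q3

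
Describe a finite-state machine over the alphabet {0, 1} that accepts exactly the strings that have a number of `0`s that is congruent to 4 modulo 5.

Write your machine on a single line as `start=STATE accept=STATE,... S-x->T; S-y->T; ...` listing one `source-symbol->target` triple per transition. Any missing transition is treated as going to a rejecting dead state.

The only thing that matters is how many `0`s have appeared, reduced mod 5. Use one state per residue: s0 for 0, …, s4 for 4. Reading `0` moves to the next residue; anything else stays put. s4 is accepting.
With 5 states:
        0   1  
>  s0   s1  s0 
   s1   s2  s1 
   s2   s3  s2 
   s3   s4  s3 
 * s4   s0  s4 
(> = start, * = accepting)

start=s0; accept=s4; s0-0->s1; s0-1->s0; s1-0->s2; s1-1->s1; s2-0->s3; s2-1->s2; s3-0->s4; s3-1->s3; s4-0->s0; s4-1->s4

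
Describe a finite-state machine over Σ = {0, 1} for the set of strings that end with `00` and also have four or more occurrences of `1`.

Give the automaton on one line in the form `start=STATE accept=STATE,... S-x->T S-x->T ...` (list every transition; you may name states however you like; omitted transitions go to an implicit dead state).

Build one automaton per condition and run them in lockstep. The first has 3 states tracking how much of the suffix `00` has currently been matched; the second has 6 states tracking the count of `1`s, saturating at 5. A product state is a pair (one from each), accepting exactly when both do.
With 18 states:
          0    1  
>  S0     S1   S2 
   S1     S3   S2 
   S2     S4   S5 
   S3     S3   S2 
   S4     S6   S5 
   S5     S7   S8 
   S6     S6   S5 
   S7     S9   S8 
   S8    S10  S11 
   S9     S9   S8 
   S10   S12  S11 
   S11   S13  S14 
   S12   S12  S11 
   S13   S15  S14 
   S14   S16  S14 
 * S15   S15  S14 
   S16   S17  S14 
 * S17   S17  S14 
(> = start, * = accepting)

start=S0 accept=S15,S17 S0-0->S1 S0-1->S2 S1-0->S3 S1-1->S2 S2-0->S4 S2-1->S5 S3-0->S3 S3-1->S2 S4-0->S6 S4-1->S5 S5-0->S7 S5-1->S8 S6-0->S6 S6-1->S5 S7-0->S9 S7-1->S8 S8-0->S10 S8-1->S11 S9-0->S9 S9-1->S8 S10-0->S12 S10-1->S11 S11-0->S13 S11-1->S14 S12-0->S12 S12-1->S11 S13-0->S15 S13-1->S14 S14-0->S16 S14-1->S14 S15-0->S15 S15-1->S14 S16-0->S17 S16-1->S14 S17-0->S17 S17-1->S14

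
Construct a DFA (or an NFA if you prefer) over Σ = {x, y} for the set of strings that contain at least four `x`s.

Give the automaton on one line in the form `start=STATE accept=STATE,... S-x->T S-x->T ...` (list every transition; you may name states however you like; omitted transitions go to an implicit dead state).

Count `x`s, saturating at 5: states q0 through q4 mean 0 through 4 `x`s seen; q5 means more than 4. Each `x` increments (capped at q5); other symbols loop. Accept from {q4, q5}.
6 states suffice.
        x   y  
>  q0   q1  q0 
   q1   q2  q1 
   q2   q3  q2 
   q3   q4  q3 
 * q4   q5  q4 
 * q5   q5  q5 
(> = start, * = accepting)

start=q0 accept=q4,q5 q0-x->q1 q0-y->q0 q1-x->q2 q1-y->q1 q2-x->q3 q2-y->q2 q3-x->q4 q3-y->q3 q4-x->q5 q4-y->q4 q5-x->q5 q5-y->q5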